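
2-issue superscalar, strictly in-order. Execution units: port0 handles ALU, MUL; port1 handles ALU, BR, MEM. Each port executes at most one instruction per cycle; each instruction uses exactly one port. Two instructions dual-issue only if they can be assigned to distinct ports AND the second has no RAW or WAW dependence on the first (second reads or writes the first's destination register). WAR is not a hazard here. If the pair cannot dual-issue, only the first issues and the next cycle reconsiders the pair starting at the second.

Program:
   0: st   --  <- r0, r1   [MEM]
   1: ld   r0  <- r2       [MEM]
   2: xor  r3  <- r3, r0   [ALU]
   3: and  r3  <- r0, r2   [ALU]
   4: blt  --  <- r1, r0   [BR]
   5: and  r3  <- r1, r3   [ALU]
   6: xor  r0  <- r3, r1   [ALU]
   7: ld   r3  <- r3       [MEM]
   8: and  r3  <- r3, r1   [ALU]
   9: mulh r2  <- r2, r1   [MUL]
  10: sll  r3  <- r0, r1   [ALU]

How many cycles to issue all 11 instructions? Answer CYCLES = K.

CYCLES = 8

[0] i0  st  -- no-port MEM/MEM
[1] i1  ld  -- RAW r0
[2] i2  xor  -- WAW r3
[3] i3/i4  and/blt  -- 2-wide
[4] i5  and  -- RAW r3
[5] i6/i7  xor/ld  -- 2-wide
[6] i8/i9  and/mulh  -- 2-wide
[7] i10  sll  -- tail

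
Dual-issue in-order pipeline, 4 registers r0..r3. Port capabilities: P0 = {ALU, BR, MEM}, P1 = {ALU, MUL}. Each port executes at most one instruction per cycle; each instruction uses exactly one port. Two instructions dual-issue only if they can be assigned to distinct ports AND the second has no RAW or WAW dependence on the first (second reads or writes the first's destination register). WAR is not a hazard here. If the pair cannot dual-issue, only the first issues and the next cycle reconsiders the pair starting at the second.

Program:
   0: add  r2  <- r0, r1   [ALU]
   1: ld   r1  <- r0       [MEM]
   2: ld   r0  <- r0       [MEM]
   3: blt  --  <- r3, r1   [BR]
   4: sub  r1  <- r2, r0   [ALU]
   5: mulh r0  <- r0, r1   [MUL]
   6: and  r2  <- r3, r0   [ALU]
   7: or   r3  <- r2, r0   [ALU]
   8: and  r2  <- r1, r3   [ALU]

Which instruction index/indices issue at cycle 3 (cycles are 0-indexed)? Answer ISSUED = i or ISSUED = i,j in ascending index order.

ISSUED = 5

t=0 i0&i1:add+ld ; dual
t=1 i2:ld ; no-port MEM/BR
t=2 i3&i4:blt+sub ; dual
t=3 i5:mulh ; RAW r0
t=4 i6:and ; RAW r2
t=5 i7:or ; RAW r3
t=6 i8:and ; tail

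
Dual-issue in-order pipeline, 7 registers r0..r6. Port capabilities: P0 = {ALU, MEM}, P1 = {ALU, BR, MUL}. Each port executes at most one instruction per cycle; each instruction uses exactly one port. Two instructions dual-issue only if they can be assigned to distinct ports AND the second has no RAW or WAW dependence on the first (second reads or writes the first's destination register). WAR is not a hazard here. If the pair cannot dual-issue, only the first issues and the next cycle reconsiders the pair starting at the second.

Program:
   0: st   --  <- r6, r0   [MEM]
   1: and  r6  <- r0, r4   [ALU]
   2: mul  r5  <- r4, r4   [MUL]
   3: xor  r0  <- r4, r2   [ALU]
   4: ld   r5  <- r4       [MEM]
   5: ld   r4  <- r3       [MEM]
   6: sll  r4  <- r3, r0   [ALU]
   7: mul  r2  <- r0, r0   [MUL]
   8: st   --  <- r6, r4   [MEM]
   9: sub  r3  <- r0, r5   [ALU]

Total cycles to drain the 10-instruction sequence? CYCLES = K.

0. st.MEM+and.ALU @i0&i1  | 2-wide
1. mul.MUL+xor.ALU @i2&i3  | 2-wide
2. ld.MEM @i4  | no-port MEM/MEM
3. ld.MEM @i5  | WAW r4
4. sll.ALU+mul.MUL @i6&i7  | 2-wide
5. st.MEM+sub.ALU @i8&i9  | 2-wide

CYCLES = 6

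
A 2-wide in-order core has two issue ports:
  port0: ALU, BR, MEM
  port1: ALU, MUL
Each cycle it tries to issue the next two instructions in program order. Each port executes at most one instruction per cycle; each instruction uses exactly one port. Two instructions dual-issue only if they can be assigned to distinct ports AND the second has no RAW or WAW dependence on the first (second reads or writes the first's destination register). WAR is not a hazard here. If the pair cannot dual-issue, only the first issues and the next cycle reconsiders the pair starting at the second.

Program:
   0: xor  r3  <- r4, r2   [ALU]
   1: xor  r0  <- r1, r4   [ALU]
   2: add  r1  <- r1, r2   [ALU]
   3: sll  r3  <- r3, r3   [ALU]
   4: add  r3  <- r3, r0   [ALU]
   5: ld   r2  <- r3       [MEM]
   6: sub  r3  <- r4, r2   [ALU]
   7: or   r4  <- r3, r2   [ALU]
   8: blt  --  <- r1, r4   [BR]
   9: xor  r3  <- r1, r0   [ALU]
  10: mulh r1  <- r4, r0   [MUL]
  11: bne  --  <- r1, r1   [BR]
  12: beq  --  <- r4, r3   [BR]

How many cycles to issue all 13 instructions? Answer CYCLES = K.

CYCLES = 10

  cy0 -> i0,i1 (xor.ALU+xor.ALU) dual
  cy1 -> i2,i3 (add.ALU+sll.ALU) dual
  cy2 -> i4 (add.ALU) RAW r3
  cy3 -> i5 (ld.MEM) RAW r2
  cy4 -> i6 (sub.ALU) RAW r3
  cy5 -> i7 (or.ALU) RAW r4
  cy6 -> i8,i9 (blt.BR+xor.ALU) dual
  cy7 -> i10 (mulh.MUL) RAW r1
  cy8 -> i11 (bne.BR) no-port BR/BR
  cy9 -> i12 (beq.BR) tail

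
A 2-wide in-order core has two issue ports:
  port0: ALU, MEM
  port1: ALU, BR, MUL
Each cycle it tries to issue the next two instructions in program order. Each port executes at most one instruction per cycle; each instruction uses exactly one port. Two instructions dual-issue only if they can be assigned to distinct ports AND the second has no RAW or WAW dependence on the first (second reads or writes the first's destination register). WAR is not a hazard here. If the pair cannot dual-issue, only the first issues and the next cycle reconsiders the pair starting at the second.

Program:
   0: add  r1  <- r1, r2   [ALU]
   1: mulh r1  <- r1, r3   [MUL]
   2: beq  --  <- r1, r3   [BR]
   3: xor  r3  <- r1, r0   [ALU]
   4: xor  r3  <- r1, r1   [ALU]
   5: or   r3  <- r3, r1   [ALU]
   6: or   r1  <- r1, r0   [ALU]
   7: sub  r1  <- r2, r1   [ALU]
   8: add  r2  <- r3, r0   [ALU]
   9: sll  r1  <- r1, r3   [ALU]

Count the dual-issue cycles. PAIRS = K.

PAIRS = 3

  cy0 -> i0 (add) RAW+WAW r1
  cy1 -> i1 (mulh) no-port MUL/BR
  cy2 -> i2/i3 (beq xor) pair
  cy3 -> i4 (xor) RAW+WAW r3
  cy4 -> i5/i6 (or or) pair
  cy5 -> i7/i8 (sub add) pair
  cy6 -> i9 (sll) tail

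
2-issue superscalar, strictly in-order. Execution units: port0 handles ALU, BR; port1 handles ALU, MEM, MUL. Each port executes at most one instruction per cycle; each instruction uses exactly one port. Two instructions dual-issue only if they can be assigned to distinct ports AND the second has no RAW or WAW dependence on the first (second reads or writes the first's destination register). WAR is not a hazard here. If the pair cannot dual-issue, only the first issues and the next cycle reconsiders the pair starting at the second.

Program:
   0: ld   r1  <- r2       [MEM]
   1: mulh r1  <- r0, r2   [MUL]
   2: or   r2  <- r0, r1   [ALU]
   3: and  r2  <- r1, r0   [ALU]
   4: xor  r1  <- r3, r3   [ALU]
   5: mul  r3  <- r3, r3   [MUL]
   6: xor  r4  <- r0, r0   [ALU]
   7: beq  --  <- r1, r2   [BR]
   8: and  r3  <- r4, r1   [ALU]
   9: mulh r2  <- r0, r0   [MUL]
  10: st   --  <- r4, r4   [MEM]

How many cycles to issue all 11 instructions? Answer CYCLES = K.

t=0 i0:ld.MEM ; no-port MEM/MUL
t=1 i1:mulh.MUL ; RAW r1
t=2 i2:or.ALU ; WAW r2
t=3 i3&i4:and.ALU xor.ALU ; 2-wide
t=4 i5&i6:mul.MUL xor.ALU ; 2-wide
t=5 i7&i8:beq.BR and.ALU ; 2-wide
t=6 i9:mulh.MUL ; no-port MUL/MEM
t=7 i10:st.MEM ; tail

CYCLES = 8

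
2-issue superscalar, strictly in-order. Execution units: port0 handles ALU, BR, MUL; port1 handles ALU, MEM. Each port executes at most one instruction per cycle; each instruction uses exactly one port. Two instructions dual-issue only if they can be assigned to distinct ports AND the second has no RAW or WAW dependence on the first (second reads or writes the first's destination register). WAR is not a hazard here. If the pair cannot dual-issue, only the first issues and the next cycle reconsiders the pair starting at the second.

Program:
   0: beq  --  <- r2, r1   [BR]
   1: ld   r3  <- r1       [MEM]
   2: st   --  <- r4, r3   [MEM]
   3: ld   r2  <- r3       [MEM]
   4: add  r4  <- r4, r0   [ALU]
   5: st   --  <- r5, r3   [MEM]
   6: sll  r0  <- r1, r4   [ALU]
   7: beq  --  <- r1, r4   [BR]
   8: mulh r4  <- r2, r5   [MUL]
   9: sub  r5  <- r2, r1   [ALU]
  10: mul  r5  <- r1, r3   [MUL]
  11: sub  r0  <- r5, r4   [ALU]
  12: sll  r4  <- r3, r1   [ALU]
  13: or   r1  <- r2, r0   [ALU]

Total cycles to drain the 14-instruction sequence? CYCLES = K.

c0: i0&i1 beq.BR ld.MEM  2-wide
c1: i2 st.MEM  no-port MEM/MEM
c2: i3&i4 ld.MEM add.ALU  2-wide
c3: i5&i6 st.MEM sll.ALU  2-wide
c4: i7 beq.BR  no-port BR/MUL
c5: i8&i9 mulh.MUL sub.ALU  2-wide
c6: i10 mul.MUL  RAW r5
c7: i11&i12 sub.ALU sll.ALU  2-wide
c8: i13 or.ALU  tail

CYCLES = 9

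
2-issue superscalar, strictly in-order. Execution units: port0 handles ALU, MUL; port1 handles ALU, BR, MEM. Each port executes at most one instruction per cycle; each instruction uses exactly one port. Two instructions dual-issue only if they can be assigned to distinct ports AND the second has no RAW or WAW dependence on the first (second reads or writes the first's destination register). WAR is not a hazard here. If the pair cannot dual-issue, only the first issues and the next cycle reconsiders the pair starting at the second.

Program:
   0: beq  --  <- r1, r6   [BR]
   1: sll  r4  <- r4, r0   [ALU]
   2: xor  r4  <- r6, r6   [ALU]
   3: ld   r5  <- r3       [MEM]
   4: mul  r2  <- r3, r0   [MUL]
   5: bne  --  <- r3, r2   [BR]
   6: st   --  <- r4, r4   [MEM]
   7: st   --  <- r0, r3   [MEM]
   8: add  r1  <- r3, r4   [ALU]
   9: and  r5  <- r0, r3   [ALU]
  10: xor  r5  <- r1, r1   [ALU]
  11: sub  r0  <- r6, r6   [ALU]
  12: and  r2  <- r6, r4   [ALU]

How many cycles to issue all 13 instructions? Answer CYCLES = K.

[0] i0/i1  beq.BR sll.ALU  -- pair
[1] i2/i3  xor.ALU ld.MEM  -- pair
[2] i4  mul.MUL  -- RAW r2
[3] i5  bne.BR  -- no-port BR/MEM
[4] i6  st.MEM  -- no-port MEM/MEM
[5] i7/i8  st.MEM add.ALU  -- pair
[6] i9  and.ALU  -- WAW r5
[7] i10/i11  xor.ALU sub.ALU  -- pair
[8] i12  and.ALU  -- tail

CYCLES = 9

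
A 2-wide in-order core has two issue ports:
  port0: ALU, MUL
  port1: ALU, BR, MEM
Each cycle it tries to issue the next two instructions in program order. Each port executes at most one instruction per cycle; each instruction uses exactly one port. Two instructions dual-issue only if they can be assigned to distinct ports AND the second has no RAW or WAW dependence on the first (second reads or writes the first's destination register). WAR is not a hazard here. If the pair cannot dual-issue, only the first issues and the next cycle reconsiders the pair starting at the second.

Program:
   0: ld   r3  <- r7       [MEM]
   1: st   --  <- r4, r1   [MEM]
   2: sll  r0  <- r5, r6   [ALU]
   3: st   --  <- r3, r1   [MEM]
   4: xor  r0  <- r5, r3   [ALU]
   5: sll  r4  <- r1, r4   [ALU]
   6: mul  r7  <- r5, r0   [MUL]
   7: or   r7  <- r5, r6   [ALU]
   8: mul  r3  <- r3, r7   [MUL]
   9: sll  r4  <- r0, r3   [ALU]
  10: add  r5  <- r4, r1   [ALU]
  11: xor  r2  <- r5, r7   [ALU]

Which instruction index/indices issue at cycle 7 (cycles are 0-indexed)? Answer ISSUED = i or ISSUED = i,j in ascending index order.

[0] i0  ld.MEM  -- no-port MEM/MEM
[1] i1&i2  st.MEM sll.ALU  -- dual
[2] i3&i4  st.MEM xor.ALU  -- dual
[3] i5&i6  sll.ALU mul.MUL  -- dual
[4] i7  or.ALU  -- RAW r7
[5] i8  mul.MUL  -- RAW r3
[6] i9  sll.ALU  -- RAW r4
[7] i10  add.ALU  -- RAW r5
[8] i11  xor.ALU  -- tail

ISSUED = 10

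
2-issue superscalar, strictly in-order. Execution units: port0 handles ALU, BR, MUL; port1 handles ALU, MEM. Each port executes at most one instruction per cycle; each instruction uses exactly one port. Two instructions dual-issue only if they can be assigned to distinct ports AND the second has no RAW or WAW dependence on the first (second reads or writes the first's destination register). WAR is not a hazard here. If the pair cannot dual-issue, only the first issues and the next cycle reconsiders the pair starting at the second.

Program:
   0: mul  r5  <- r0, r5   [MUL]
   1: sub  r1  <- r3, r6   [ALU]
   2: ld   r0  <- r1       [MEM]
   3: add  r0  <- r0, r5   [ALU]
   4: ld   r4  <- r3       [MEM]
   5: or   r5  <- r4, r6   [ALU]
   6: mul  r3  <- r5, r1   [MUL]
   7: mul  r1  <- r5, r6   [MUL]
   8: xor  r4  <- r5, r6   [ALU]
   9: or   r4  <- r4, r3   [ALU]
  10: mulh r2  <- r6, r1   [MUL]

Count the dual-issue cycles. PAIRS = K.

t=0 i0+i1:mul.MUL+sub.ALU ; pair
t=1 i2:ld.MEM ; RAW+WAW r0
t=2 i3+i4:add.ALU+ld.MEM ; pair
t=3 i5:or.ALU ; RAW r5
t=4 i6:mul.MUL ; no-port MUL/MUL
t=5 i7+i8:mul.MUL+xor.ALU ; pair
t=6 i9+i10:or.ALU+mulh.MUL ; pair

PAIRS = 4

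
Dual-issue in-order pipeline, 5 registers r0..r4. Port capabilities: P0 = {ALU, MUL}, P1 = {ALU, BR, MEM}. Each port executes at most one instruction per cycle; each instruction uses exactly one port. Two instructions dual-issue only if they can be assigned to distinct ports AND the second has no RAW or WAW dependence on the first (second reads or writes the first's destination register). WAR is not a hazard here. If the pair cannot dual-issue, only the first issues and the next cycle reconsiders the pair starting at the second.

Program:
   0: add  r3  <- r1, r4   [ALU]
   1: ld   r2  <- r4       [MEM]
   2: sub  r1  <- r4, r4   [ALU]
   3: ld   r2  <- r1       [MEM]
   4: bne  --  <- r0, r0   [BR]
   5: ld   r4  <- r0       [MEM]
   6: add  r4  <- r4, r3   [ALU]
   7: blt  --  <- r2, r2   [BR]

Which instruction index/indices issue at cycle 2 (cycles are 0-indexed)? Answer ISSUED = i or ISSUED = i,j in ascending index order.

  cy0 -> i0&i1 (add.ALU+ld.MEM) 2-wide
  cy1 -> i2 (sub.ALU) RAW r1
  cy2 -> i3 (ld.MEM) no-port MEM/BR
  cy3 -> i4 (bne.BR) no-port BR/MEM
  cy4 -> i5 (ld.MEM) RAW+WAW r4
  cy5 -> i6&i7 (add.ALU+blt.BR) 2-wide

ISSUED = 3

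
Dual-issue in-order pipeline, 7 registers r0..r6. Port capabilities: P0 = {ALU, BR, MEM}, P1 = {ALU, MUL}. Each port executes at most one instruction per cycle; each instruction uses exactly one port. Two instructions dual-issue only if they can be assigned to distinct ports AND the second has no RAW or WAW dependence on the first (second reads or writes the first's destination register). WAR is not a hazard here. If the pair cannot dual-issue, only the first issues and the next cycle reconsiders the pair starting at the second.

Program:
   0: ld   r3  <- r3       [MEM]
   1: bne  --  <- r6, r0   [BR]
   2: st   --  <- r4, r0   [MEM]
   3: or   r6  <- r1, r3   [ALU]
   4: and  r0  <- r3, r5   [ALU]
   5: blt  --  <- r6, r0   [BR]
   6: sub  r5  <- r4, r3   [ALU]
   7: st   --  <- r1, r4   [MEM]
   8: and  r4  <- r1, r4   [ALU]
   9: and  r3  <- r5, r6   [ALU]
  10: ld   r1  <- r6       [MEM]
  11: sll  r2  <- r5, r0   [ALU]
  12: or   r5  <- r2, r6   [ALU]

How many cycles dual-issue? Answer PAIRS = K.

PAIRS = 4

0. ld @i0  | no-port MEM/BR
1. bne @i1  | no-port BR/MEM
2. st or @i2&i3  | 2-wide
3. and @i4  | RAW r0
4. blt sub @i5&i6  | 2-wide
5. st and @i7&i8  | 2-wide
6. and ld @i9&i10  | 2-wide
7. sll @i11  | RAW r2
8. or @i12  | tail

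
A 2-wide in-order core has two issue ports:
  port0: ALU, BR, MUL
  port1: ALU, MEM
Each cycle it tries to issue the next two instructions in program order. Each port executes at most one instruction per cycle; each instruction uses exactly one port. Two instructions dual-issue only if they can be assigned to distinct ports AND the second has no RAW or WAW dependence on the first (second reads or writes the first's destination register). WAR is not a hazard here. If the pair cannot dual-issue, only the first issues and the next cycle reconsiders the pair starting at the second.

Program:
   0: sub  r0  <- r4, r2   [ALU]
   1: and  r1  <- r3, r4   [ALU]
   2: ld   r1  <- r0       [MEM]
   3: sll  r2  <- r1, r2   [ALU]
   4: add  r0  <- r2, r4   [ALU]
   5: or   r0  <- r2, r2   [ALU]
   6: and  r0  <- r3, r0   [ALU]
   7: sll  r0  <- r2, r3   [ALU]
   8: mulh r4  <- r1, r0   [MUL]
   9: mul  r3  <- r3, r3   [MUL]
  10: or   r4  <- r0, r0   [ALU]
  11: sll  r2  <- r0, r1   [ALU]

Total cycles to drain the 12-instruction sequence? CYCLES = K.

  cy0 -> i0+i1 (sub+and) dual
  cy1 -> i2 (ld) RAW r1
  cy2 -> i3 (sll) RAW r2
  cy3 -> i4 (add) WAW r0
  cy4 -> i5 (or) RAW+WAW r0
  cy5 -> i6 (and) WAW r0
  cy6 -> i7 (sll) RAW r0
  cy7 -> i8 (mulh) no-port MUL/MUL
  cy8 -> i9+i10 (mul+or) dual
  cy9 -> i11 (sll) tail

CYCLES = 10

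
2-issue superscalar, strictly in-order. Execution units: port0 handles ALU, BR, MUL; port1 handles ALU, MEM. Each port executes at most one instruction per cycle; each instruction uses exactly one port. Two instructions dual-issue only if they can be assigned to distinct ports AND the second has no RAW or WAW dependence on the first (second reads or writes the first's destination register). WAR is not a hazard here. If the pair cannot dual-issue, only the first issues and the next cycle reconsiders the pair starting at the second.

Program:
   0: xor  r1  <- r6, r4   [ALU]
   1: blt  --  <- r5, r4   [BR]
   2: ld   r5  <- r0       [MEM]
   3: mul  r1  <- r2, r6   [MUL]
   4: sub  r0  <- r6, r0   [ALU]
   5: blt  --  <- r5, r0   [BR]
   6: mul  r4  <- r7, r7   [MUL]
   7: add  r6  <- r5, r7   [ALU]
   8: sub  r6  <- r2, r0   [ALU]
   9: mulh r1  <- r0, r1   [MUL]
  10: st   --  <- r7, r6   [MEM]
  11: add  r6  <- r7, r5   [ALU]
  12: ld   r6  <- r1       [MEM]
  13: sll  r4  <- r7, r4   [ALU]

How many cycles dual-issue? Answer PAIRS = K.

[0] i0,i1  xor.ALU+blt.BR  -- dual
[1] i2,i3  ld.MEM+mul.MUL  -- dual
[2] i4  sub.ALU  -- RAW r0
[3] i5  blt.BR  -- no-port BR/MUL
[4] i6,i7  mul.MUL+add.ALU  -- dual
[5] i8,i9  sub.ALU+mulh.MUL  -- dual
[6] i10,i11  st.MEM+add.ALU  -- dual
[7] i12,i13  ld.MEM+sll.ALU  -- dual

PAIRS = 6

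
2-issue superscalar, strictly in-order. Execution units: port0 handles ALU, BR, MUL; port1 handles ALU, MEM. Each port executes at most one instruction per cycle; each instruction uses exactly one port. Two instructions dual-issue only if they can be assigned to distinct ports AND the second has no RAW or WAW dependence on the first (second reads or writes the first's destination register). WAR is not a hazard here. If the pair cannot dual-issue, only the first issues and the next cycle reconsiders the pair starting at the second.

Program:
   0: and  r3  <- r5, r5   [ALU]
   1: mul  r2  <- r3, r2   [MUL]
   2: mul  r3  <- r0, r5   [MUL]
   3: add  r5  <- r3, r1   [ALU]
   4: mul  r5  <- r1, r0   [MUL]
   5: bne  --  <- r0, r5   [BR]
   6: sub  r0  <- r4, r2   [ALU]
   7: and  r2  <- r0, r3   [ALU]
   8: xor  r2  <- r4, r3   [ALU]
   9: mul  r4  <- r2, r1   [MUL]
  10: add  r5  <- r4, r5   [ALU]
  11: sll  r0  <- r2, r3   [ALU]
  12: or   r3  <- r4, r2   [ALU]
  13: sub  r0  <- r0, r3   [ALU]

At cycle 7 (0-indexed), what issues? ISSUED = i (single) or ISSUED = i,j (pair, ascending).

[0] i0  and  -- RAW r3
[1] i1  mul  -- no-port MUL/MUL
[2] i2  mul  -- RAW r3
[3] i3  add  -- WAW r5
[4] i4  mul  -- no-port MUL/BR
[5] i5/i6  bne/sub  -- pair
[6] i7  and  -- WAW r2
[7] i8  xor  -- RAW r2
[8] i9  mul  -- RAW r4
[9] i10/i11  add/sll  -- pair
[10] i12  or  -- RAW r3
[11] i13  sub  -- tail

ISSUED = 8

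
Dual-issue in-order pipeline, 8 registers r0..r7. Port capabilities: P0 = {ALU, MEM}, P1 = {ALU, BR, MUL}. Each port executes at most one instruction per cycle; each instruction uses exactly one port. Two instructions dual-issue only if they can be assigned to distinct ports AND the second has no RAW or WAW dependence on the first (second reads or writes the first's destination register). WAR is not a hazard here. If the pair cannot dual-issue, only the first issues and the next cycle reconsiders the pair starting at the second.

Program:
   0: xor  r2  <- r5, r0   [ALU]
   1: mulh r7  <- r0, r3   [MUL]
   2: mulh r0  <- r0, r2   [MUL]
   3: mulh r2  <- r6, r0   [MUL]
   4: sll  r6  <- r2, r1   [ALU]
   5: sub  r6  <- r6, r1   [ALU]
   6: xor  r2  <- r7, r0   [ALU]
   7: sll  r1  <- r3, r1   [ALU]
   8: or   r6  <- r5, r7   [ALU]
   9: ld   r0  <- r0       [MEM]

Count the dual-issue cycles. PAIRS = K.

0. xor.ALU mulh.MUL @i0/i1  | pair
1. mulh.MUL @i2  | no-port MUL/MUL
2. mulh.MUL @i3  | RAW r2
3. sll.ALU @i4  | RAW+WAW r6
4. sub.ALU xor.ALU @i5/i6  | pair
5. sll.ALU or.ALU @i7/i8  | pair
6. ld.MEM @i9  | tail

PAIRS = 3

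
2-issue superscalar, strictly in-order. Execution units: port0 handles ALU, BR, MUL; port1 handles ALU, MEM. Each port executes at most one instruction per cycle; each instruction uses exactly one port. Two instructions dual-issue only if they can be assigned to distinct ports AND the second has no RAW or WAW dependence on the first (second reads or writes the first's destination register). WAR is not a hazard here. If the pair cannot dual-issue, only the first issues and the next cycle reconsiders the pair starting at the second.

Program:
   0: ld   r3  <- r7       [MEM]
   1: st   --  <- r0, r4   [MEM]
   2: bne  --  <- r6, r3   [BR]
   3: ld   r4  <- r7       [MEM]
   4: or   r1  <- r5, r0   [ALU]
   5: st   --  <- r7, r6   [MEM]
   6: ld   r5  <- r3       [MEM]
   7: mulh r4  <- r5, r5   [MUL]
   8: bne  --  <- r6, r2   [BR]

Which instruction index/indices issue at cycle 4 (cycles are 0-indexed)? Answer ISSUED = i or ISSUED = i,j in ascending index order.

#0 head=0: ld.MEM i0 no-port MEM/MEM
#1 head=1: st.MEM+bne.BR i1+i2 pair
#2 head=3: ld.MEM+or.ALU i3+i4 pair
#3 head=5: st.MEM i5 no-port MEM/MEM
#4 head=6: ld.MEM i6 RAW r5
#5 head=7: mulh.MUL i7 no-port MUL/BR
#6 head=8: bne.BR i8 tail

ISSUED = 6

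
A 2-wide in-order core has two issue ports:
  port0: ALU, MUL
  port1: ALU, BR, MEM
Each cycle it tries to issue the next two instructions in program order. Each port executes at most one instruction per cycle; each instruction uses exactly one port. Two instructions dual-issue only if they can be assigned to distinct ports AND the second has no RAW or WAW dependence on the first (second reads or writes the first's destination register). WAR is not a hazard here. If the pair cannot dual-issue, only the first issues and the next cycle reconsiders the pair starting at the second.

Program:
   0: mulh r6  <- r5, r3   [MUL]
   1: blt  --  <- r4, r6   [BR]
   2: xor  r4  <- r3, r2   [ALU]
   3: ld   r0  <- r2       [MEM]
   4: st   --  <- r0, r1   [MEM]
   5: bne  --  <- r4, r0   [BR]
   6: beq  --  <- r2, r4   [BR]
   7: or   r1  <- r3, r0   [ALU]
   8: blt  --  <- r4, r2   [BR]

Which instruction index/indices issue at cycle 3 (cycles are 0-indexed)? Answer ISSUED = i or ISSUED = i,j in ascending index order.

#0 head=0: mulh i0 RAW r6
#1 head=1: blt xor i1,i2 2-wide
#2 head=3: ld i3 no-port MEM/MEM
#3 head=4: st i4 no-port MEM/BR
#4 head=5: bne i5 no-port BR/BR
#5 head=6: beq or i6,i7 2-wide
#6 head=8: blt i8 tail

ISSUED = 4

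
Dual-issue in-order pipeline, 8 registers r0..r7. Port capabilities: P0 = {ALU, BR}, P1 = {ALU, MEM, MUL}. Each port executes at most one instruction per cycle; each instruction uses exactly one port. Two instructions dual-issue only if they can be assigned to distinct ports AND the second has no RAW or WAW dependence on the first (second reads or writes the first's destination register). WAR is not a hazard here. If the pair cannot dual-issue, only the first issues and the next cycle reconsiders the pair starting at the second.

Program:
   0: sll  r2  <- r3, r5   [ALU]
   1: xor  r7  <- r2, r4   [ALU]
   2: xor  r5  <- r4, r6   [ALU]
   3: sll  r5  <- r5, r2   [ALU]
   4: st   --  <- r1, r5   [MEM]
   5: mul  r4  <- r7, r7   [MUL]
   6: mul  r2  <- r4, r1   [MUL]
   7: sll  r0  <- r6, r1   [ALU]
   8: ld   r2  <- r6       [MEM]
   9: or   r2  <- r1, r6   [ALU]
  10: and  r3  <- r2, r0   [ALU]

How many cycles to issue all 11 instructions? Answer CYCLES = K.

[0] i0  sll  -- RAW r2
[1] i1,i2  xor+xor  -- dual
[2] i3  sll  -- RAW r5
[3] i4  st  -- no-port MEM/MUL
[4] i5  mul  -- no-port MUL/MUL
[5] i6,i7  mul+sll  -- dual
[6] i8  ld  -- WAW r2
[7] i9  or  -- RAW r2
[8] i10  and  -- tail

CYCLES = 9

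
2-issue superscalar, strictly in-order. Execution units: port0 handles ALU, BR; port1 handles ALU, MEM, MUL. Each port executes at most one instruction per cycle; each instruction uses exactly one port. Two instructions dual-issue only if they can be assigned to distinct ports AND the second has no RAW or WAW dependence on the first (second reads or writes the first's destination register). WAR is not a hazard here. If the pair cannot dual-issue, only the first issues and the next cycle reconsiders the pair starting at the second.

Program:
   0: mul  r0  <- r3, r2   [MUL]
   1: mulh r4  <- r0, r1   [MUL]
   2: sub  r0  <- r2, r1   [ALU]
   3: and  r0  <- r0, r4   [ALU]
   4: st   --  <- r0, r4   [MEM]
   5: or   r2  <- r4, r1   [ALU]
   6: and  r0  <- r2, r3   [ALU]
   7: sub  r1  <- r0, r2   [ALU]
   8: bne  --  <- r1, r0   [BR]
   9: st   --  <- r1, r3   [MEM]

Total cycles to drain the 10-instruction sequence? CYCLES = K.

  cy0 -> i0 (mul.MUL) no-port MUL/MUL
  cy1 -> i1+i2 (mulh.MUL sub.ALU) dual
  cy2 -> i3 (and.ALU) RAW r0
  cy3 -> i4+i5 (st.MEM or.ALU) dual
  cy4 -> i6 (and.ALU) RAW r0
  cy5 -> i7 (sub.ALU) RAW r1
  cy6 -> i8+i9 (bne.BR st.MEM) dual

CYCLES = 7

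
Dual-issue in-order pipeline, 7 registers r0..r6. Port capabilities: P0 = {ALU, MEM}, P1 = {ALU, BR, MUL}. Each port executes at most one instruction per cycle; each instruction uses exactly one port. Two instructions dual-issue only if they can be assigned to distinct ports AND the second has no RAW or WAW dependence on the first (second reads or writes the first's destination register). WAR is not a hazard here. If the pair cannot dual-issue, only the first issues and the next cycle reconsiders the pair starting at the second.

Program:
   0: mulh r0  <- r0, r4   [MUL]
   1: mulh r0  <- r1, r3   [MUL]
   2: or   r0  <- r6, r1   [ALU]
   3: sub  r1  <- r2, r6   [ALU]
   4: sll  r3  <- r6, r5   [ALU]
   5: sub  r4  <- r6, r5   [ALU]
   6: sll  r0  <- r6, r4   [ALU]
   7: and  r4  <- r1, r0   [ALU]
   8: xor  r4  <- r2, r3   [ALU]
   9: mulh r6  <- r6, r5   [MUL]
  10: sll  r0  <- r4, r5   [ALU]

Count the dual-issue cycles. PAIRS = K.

PAIRS = 3

0. mulh.MUL @i0  | no-port MUL/MUL
1. mulh.MUL @i1  | WAW r0
2. or.ALU;sub.ALU @i2+i3  | dual
3. sll.ALU;sub.ALU @i4+i5  | dual
4. sll.ALU @i6  | RAW r0
5. and.ALU @i7  | WAW r4
6. xor.ALU;mulh.MUL @i8+i9  | dual
7. sll.ALU @i10  | tail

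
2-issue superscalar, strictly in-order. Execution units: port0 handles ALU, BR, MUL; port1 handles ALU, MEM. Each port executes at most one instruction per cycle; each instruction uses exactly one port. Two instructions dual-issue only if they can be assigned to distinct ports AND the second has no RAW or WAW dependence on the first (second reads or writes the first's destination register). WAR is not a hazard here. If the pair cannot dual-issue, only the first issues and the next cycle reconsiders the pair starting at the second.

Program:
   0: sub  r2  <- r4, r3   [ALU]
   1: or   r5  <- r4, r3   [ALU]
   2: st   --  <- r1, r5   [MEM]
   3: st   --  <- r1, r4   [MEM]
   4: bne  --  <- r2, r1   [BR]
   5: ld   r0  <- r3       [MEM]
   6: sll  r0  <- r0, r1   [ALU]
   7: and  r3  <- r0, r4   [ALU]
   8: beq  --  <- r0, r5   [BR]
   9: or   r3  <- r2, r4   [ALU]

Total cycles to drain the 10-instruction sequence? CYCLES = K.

  cy0 -> i0+i1 (sub or) dual
  cy1 -> i2 (st) no-port MEM/MEM
  cy2 -> i3+i4 (st bne) dual
  cy3 -> i5 (ld) RAW+WAW r0
  cy4 -> i6 (sll) RAW r0
  cy5 -> i7+i8 (and beq) dual
  cy6 -> i9 (or) tail

CYCLES = 7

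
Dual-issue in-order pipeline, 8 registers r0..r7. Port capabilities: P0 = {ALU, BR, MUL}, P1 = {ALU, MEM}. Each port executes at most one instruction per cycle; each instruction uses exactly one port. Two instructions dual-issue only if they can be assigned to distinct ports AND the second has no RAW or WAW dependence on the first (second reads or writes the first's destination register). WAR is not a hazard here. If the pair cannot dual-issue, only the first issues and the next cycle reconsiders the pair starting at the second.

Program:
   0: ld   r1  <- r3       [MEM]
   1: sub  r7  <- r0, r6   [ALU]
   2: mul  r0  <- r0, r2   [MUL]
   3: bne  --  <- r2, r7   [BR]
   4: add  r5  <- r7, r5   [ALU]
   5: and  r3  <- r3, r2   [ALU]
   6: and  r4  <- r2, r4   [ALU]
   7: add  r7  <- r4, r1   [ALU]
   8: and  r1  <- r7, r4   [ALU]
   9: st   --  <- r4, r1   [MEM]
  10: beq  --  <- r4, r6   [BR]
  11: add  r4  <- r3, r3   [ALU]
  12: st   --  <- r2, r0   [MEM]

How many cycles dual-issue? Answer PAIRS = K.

PAIRS = 5

  cy0 -> i0&i1 (ld.MEM;sub.ALU) dual
  cy1 -> i2 (mul.MUL) no-port MUL/BR
  cy2 -> i3&i4 (bne.BR;add.ALU) dual
  cy3 -> i5&i6 (and.ALU;and.ALU) dual
  cy4 -> i7 (add.ALU) RAW r7
  cy5 -> i8 (and.ALU) RAW r1
  cy6 -> i9&i10 (st.MEM;beq.BR) dual
  cy7 -> i11&i12 (add.ALU;st.MEM) dual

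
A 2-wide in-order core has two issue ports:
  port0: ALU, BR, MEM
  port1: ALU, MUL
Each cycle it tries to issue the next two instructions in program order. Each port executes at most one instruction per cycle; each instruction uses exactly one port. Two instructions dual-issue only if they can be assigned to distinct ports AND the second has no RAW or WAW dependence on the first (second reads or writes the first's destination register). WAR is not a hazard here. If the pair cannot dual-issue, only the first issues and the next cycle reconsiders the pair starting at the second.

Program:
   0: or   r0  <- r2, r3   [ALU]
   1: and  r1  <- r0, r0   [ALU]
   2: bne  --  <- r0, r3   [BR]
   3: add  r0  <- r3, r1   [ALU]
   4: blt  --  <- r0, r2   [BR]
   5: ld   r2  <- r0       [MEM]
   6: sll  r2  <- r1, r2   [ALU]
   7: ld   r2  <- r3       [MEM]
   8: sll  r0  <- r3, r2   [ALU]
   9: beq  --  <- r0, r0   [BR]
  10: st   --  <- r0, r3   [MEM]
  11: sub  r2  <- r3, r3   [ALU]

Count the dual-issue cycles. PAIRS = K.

  cy0 -> i0 (or) RAW r0
  cy1 -> i1,i2 (and;bne) pair
  cy2 -> i3 (add) RAW r0
  cy3 -> i4 (blt) no-port BR/MEM
  cy4 -> i5 (ld) RAW+WAW r2
  cy5 -> i6 (sll) WAW r2
  cy6 -> i7 (ld) RAW r2
  cy7 -> i8 (sll) RAW r0
  cy8 -> i9 (beq) no-port BR/MEM
  cy9 -> i10,i11 (st;sub) pair

PAIRS = 2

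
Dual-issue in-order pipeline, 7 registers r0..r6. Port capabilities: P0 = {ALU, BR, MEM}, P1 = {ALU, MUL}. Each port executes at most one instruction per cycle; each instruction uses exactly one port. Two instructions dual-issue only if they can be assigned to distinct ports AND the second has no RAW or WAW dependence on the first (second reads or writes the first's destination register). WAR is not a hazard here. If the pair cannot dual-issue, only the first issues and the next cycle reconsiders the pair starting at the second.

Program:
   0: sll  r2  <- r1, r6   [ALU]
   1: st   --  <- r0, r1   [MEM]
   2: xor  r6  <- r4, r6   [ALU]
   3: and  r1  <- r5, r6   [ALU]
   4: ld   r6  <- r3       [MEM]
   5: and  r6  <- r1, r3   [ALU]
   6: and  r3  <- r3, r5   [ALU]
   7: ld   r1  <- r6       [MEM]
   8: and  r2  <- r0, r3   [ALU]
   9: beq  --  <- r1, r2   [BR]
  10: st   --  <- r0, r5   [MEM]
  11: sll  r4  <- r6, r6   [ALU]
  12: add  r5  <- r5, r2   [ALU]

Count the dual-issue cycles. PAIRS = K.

PAIRS = 5

[0] i0+i1  sll st  -- 2-wide
[1] i2  xor  -- RAW r6
[2] i3+i4  and ld  -- 2-wide
[3] i5+i6  and and  -- 2-wide
[4] i7+i8  ld and  -- 2-wide
[5] i9  beq  -- no-port BR/MEM
[6] i10+i11  st sll  -- 2-wide
[7] i12  add  -- tail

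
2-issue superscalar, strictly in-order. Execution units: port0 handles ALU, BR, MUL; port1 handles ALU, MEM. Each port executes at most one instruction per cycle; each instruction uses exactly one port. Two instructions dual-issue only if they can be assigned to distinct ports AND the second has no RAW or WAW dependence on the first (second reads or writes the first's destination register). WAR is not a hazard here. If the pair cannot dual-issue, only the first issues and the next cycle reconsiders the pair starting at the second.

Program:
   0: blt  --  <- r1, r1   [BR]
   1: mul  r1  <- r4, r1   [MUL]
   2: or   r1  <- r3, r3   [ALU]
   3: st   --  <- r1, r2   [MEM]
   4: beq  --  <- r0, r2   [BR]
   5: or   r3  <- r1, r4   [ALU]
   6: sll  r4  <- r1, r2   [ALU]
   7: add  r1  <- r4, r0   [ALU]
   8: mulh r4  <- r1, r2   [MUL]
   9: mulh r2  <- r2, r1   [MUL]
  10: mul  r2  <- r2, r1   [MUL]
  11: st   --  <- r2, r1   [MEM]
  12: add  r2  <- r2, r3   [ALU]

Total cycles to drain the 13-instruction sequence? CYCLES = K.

[0] i0  blt  -- no-port BR/MUL
[1] i1  mul  -- WAW r1
[2] i2  or  -- RAW r1
[3] i3&i4  st/beq  -- 2-wide
[4] i5&i6  or/sll  -- 2-wide
[5] i7  add  -- RAW r1
[6] i8  mulh  -- no-port MUL/MUL
[7] i9  mulh  -- no-port MUL/MUL
[8] i10  mul  -- RAW r2
[9] i11&i12  st/add  -- 2-wide

CYCLES = 10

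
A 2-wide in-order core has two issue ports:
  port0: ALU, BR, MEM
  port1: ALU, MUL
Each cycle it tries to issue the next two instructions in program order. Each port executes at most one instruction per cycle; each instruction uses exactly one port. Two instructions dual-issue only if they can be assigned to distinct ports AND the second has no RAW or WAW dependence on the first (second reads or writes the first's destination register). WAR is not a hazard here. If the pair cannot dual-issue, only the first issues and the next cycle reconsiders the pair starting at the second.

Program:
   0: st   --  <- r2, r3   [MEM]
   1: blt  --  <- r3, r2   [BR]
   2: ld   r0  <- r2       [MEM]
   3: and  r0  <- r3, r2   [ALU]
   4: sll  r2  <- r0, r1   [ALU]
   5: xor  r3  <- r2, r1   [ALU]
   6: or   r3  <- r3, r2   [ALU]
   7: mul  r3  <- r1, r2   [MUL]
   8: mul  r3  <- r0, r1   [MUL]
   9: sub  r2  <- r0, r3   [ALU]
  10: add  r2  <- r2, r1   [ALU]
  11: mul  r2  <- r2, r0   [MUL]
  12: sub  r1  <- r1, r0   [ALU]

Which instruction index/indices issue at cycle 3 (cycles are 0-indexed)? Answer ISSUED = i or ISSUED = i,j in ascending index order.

ISSUED = 3

0. st.MEM @i0  | no-port MEM/BR
1. blt.BR @i1  | no-port BR/MEM
2. ld.MEM @i2  | WAW r0
3. and.ALU @i3  | RAW r0
4. sll.ALU @i4  | RAW r2
5. xor.ALU @i5  | RAW+WAW r3
6. or.ALU @i6  | WAW r3
7. mul.MUL @i7  | no-port MUL/MUL
8. mul.MUL @i8  | RAW r3
9. sub.ALU @i9  | RAW+WAW r2
10. add.ALU @i10  | RAW+WAW r2
11. mul.MUL;sub.ALU @i11,i12  | pair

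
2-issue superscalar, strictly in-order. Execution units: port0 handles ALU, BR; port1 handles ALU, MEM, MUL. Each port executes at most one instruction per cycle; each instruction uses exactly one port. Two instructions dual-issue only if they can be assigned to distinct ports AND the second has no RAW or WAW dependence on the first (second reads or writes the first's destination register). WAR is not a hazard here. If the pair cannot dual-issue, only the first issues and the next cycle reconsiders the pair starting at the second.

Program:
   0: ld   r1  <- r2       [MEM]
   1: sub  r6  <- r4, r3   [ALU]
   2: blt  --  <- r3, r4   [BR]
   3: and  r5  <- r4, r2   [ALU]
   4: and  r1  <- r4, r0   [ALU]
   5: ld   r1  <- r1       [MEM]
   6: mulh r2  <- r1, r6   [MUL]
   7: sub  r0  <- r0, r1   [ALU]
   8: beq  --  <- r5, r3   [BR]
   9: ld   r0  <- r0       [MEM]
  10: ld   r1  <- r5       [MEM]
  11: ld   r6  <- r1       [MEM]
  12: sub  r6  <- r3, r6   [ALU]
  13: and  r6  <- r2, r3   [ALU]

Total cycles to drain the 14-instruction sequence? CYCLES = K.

t=0 i0/i1:ld/sub ; pair
t=1 i2/i3:blt/and ; pair
t=2 i4:and ; RAW+WAW r1
t=3 i5:ld ; no-port MEM/MUL
t=4 i6/i7:mulh/sub ; pair
t=5 i8/i9:beq/ld ; pair
t=6 i10:ld ; no-port MEM/MEM
t=7 i11:ld ; RAW+WAW r6
t=8 i12:sub ; WAW r6
t=9 i13:and ; tail

CYCLES = 10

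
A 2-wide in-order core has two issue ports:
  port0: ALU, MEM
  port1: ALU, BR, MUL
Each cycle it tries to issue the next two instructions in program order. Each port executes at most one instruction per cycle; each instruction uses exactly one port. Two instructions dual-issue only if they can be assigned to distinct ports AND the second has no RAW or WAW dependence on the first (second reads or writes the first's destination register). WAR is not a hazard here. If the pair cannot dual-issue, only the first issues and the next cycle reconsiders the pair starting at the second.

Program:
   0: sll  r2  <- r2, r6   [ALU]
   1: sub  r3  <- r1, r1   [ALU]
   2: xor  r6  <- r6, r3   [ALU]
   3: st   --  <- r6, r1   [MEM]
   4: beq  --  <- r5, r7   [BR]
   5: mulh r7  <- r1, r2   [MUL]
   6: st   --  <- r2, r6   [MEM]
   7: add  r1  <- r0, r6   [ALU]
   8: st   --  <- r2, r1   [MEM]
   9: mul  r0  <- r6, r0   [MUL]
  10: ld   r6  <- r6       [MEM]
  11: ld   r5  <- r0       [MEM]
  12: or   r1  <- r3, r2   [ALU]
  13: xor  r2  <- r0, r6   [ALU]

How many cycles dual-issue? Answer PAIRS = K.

0. sll.ALU sub.ALU @i0&i1  | pair
1. xor.ALU @i2  | RAW r6
2. st.MEM beq.BR @i3&i4  | pair
3. mulh.MUL st.MEM @i5&i6  | pair
4. add.ALU @i7  | RAW r1
5. st.MEM mul.MUL @i8&i9  | pair
6. ld.MEM @i10  | no-port MEM/MEM
7. ld.MEM or.ALU @i11&i12  | pair
8. xor.ALU @i13  | tail

PAIRS = 5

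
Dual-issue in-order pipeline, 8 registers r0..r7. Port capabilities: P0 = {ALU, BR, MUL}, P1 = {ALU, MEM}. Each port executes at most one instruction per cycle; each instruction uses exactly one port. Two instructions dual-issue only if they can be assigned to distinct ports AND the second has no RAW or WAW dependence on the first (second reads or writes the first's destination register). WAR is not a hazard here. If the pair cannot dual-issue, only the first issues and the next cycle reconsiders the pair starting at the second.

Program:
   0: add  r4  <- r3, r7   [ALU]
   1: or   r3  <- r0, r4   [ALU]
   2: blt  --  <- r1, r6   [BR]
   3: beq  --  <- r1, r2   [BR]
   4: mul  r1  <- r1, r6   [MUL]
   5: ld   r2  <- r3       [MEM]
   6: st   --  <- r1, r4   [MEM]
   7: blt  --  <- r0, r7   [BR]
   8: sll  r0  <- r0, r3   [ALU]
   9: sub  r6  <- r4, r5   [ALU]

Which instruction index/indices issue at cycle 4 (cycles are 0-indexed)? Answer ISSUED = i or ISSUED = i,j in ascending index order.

c0: i0 add  RAW r4
c1: i1+i2 or+blt  2-wide
c2: i3 beq  no-port BR/MUL
c3: i4+i5 mul+ld  2-wide
c4: i6+i7 st+blt  2-wide
c5: i8+i9 sll+sub  2-wide

ISSUED = 6,7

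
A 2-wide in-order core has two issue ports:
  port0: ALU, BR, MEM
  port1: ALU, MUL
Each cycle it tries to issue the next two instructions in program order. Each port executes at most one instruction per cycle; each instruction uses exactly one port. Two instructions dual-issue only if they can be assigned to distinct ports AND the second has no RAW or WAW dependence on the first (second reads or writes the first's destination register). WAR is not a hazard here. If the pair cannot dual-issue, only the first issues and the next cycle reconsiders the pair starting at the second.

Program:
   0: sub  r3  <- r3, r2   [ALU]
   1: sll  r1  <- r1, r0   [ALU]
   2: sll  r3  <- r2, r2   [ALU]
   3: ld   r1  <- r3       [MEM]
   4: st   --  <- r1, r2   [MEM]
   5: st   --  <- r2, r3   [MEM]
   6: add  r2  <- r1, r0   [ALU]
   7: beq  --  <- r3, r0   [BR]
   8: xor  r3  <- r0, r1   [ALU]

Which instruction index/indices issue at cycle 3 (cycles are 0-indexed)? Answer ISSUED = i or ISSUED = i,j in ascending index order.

0. sub.ALU;sll.ALU @i0/i1  | dual
1. sll.ALU @i2  | RAW r3
2. ld.MEM @i3  | no-port MEM/MEM
3. st.MEM @i4  | no-port MEM/MEM
4. st.MEM;add.ALU @i5/i6  | dual
5. beq.BR;xor.ALU @i7/i8  | dual

ISSUED = 4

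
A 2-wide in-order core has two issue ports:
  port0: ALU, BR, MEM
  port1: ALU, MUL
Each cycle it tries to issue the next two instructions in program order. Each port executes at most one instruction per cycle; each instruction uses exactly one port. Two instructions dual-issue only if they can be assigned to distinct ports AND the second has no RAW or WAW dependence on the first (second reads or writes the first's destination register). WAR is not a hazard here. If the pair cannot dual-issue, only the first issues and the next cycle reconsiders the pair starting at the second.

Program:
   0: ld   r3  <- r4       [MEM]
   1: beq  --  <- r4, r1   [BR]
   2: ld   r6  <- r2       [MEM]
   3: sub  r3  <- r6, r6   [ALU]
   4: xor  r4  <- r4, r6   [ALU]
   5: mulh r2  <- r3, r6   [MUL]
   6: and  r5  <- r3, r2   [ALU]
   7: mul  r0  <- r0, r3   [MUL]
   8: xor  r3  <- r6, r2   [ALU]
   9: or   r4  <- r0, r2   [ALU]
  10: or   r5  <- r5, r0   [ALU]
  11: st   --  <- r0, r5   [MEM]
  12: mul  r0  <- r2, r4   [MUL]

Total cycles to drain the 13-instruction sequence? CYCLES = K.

CYCLES = 9

t=0 i0:ld ; no-port MEM/BR
t=1 i1:beq ; no-port BR/MEM
t=2 i2:ld ; RAW r6
t=3 i3&i4:sub/xor ; dual
t=4 i5:mulh ; RAW r2
t=5 i6&i7:and/mul ; dual
t=6 i8&i9:xor/or ; dual
t=7 i10:or ; RAW r5
t=8 i11&i12:st/mul ; dual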